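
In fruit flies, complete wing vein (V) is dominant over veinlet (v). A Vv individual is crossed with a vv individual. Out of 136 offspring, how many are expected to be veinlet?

Punnett square for Vv × vv:
Offspring genotypes: 2 Vv, 2 vv
complete: 2, veinlet: 2
veinlet: 2 out of 4 → fraction 1/2
Expected count = 1/2 × 136 = 68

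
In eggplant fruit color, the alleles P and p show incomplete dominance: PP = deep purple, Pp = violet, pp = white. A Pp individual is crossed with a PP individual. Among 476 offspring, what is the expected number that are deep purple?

Punnett square for Pp × PP:
Offspring genotypes: 2 PP, 2 Pp
Phenotype counts: 2 deep purple, 2 violet
deep purple: 2 out of 4 → fraction 1/2
Expected count = 1/2 × 476 = 238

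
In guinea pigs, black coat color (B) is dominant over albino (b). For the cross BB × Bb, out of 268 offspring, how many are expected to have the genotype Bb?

Punnett square for BB × Bb:
Offspring genotypes: 2 BB, 2 Bb
Total offspring: 4
Count with target: 2
Probability: 2/4 = 1/2
Expected count = 1/2 × 268 = 134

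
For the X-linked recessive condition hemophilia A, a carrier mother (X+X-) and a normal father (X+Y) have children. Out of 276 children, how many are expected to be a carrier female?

Cross: X+X- × X+Y
Offspring: 1 X+X+, 1 X+Y, 1 X+X-, 1 X-Y
Probability of a carrier female: 1/4
Expected count = 1/4 × 276 = 69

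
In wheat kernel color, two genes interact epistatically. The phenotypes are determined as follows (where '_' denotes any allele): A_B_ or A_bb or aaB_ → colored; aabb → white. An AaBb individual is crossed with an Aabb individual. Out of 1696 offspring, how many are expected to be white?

Cross: AaBb × Aabb — consider each gene separately:
A gene: Aa × Aa → 1 AA, 2 Aa, 1 aa → 3 A_ : 1 aa (out of 4)
B gene: Bb × bb → 2 Bb, 2 bb → 2 B_ : 2 bb (out of 4)
Genotype classes (out of 4 × 4 = 16): A_B_ = 3×2 = 6; A_bb = 3×2 = 6; aaB_ = 1×2 = 2; aabb = 1×2 = 2
Apply the phenotype rules: A_B_ (6) + A_bb (6) + aaB_ (2) → colored; aabb (2) → white
Phenotype counts (out of 16): 14 colored, 2 white
white: 2 out of 16 → fraction 1/8
Expected count = 1/8 × 1696 = 212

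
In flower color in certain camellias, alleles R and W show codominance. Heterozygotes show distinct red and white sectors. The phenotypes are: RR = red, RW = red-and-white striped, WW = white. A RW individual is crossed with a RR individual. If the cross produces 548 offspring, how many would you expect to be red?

Punnett square for RW × RR:
Offspring genotypes: 2 RR, 2 RW
Phenotype counts: 2 red, 2 red-and-white striped
red: 2 out of 4 → fraction 1/2
Expected count = 1/2 × 548 = 274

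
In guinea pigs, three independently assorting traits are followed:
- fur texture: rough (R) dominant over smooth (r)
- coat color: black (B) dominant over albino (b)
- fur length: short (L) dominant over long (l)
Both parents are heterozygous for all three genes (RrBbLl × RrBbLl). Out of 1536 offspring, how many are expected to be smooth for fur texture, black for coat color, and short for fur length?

Trihybrid cross: RrBbLl × RrBbLl
Each trait segregates independently with a 3:1 phenotypic ratio, so each gene contributes 3/4 (dominant) or 1/4 (recessive).
Target: smooth (fur texture), black (coat color), short (fur length)
Probability = product of independent per-trait probabilities
= 1/4 × 3/4 × 3/4 = 9/64
Expected count = 9/64 × 1536 = 216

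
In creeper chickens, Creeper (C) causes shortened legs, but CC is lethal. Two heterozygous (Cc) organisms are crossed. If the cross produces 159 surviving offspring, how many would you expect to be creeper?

Cross: Cc × Cc
Punnett square offspring (before lethality): 1 CC, 2 Cc, 1 cc
The CC genotype is lethal (embryos die); surviving offspring: 2 Cc, 1 cc
creeper: 2 out of 3 → fraction 2/3
Expected count = 2/3 × 159 = 106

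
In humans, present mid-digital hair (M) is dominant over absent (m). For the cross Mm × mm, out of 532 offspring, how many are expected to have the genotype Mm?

Punnett square for Mm × mm:
Offspring genotypes: 2 Mm, 2 mm
Total offspring: 4
Count with target: 2
Probability: 2/4 = 1/2
Expected count = 1/2 × 532 = 266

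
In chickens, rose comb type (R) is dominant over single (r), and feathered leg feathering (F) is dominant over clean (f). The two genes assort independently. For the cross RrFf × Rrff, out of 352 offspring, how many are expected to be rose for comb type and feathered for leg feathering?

Dihybrid cross RrFf × Rrff — consider each gene separately:
comb type: Rr × Rr → 1 RR, 2 Rr, 1 rr → 3 R_ : 1 rr (out of 4)
leg feathering: Ff × ff → 2 Ff, 2 ff → 2 F_ : 2 ff (out of 4)
Looking for: rose (R_) and feathered (F_)
P(rose) = 3/4, P(feathered) = 2/4
P(both) = 3/4 × 2/4 = 6/16 = 3/8
Expected count = 3/8 × 352 = 132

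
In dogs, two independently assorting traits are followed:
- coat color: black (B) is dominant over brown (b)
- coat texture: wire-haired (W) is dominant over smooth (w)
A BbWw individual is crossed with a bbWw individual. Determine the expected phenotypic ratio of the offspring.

Dihybrid cross BbWw × bbWw — consider each gene separately:
coat color: Bb × bb → 2 Bb, 2 bb → 2 B_ : 2 bb (out of 4)
coat texture: Ww × Ww → 1 WW, 2 Ww, 1 ww → 3 W_ : 1 ww (out of 4)
Combine (counts out of 4 × 4 = 16): black/wire-haired (B_W_) = 2×3 = 6; black/smooth (B_ww) = 2×1 = 2; brown/wire-haired (bbW_) = 2×3 = 6; brown/smooth (bbww) = 2×1 = 2
Phenotype counts (out of 16): 6 black/wire-haired, 2 black/smooth, 6 brown/wire-haired, 2 brown/smooth
Ratio: 3 black/wire-haired : 1 black/smooth : 3 brown/wire-haired : 1 brown/smooth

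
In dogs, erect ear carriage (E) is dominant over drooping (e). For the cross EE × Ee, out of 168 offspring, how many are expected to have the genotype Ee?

Punnett square for EE × Ee:
Offspring genotypes: 2 EE, 2 Ee
Total offspring: 4
Count with target: 2
Probability: 2/4 = 1/2
Expected count = 1/2 × 168 = 84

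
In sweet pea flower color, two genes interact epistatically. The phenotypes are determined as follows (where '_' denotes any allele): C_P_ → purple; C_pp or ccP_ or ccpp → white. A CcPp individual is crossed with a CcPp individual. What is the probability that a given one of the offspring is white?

Cross: CcPp × CcPp — consider each gene separately:
C gene: Cc × Cc → 1 CC, 2 Cc, 1 cc → 3 C_ : 1 cc (out of 4)
P gene: Pp × Pp → 1 PP, 2 Pp, 1 pp → 3 P_ : 1 pp (out of 4)
Genotype classes (out of 4 × 4 = 16): C_P_ = 3×3 = 9; C_pp = 3×1 = 3; ccP_ = 1×3 = 3; ccpp = 1×1 = 1
Apply the phenotype rules: C_P_ (9) → purple; C_pp (3) + ccP_ (3) + ccpp (1) → white
Phenotype counts (out of 16): 9 purple, 7 white
white: 7 out of 16
Probability: 7/16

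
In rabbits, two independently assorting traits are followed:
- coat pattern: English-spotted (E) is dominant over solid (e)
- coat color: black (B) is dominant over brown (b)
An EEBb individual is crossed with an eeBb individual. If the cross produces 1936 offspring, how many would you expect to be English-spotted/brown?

Dihybrid cross EEBb × eeBb — consider each gene separately:
coat pattern: EE × ee → 4 Ee → 4 E_ (out of 4)
coat color: Bb × Bb → 1 BB, 2 Bb, 1 bb → 3 B_ : 1 bb (out of 4)
Combine (counts out of 4 × 4 = 16): English-spotted/black (E_B_) = 4×3 = 12; English-spotted/brown (E_bb) = 4×1 = 4
Phenotype counts (out of 16): 12 English-spotted/black, 4 English-spotted/brown
English-spotted/brown: 4 out of 16 → fraction 1/4
Expected count = 1/4 × 1936 = 484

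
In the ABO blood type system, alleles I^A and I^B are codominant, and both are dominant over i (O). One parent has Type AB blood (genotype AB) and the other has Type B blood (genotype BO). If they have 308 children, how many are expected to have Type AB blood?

Cross: AB × BO
Possible offspring genotypes: 1 AB, 1 AO, 1 BB, 1 BO
Blood type counts: 1 Type AB, 1 Type A, 2 Type B
Probability of Type AB: 1/4
Expected count = 1/4 × 308 = 77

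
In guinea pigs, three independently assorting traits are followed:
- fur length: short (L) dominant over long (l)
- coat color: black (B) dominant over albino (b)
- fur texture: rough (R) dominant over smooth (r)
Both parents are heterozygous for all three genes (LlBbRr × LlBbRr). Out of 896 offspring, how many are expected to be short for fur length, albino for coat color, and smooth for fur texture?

Trihybrid cross: LlBbRr × LlBbRr
Each trait segregates independently with a 3:1 phenotypic ratio, so each gene contributes 3/4 (dominant) or 1/4 (recessive).
Target: short (fur length), albino (coat color), smooth (fur texture)
Probability = product of independent per-trait probabilities
= 3/4 × 1/4 × 1/4 = 3/64
Expected count = 3/64 × 896 = 42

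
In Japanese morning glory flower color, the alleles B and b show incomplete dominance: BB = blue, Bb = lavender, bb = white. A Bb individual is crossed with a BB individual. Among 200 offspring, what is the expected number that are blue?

Punnett square for Bb × BB:
Offspring genotypes: 2 BB, 2 Bb
Phenotype counts: 2 blue, 2 lavender
blue: 2 out of 4 → fraction 1/2
Expected count = 1/2 × 200 = 100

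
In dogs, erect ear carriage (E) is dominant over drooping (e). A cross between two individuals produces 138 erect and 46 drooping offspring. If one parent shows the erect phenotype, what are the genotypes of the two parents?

Observed offspring: 138 erect, 46 drooping
The observed ratio simplifies to 3:1. Drooping (ee) offspring appear, so each parent must contribute one e allele. The parent stated to show erect carries E, so it is Ee. The other parent is then either Ee or ee: Ee × ee would give a 1:1 split, whereas Ee × Ee gives 3:1 — matching the data. So both parents are heterozygous (Ee × Ee).
Parent genotypes: Ee × Ee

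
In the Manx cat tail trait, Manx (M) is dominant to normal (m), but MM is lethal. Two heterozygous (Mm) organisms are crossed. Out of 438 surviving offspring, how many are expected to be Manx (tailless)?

Cross: Mm × Mm
Punnett square offspring (before lethality): 1 MM, 2 Mm, 1 mm
The MM genotype is lethal (embryos die); surviving offspring: 2 Mm, 1 mm
Manx (tailless): 2 out of 3 → fraction 2/3
Expected count = 2/3 × 438 = 292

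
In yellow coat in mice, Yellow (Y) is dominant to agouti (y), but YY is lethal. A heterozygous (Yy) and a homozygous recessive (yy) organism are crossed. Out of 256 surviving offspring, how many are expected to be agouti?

Cross: Yy × yy
Punnett square offspring (before lethality): 2 Yy, 2 yy
No YY offspring are produced in this cross.
agouti: 2 out of 4 → fraction 1/2
Expected count = 1/2 × 256 = 128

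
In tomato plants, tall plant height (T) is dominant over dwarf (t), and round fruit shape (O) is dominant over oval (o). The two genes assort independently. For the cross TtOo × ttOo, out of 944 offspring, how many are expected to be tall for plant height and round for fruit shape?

Dihybrid cross TtOo × ttOo — consider each gene separately:
plant height: Tt × tt → 2 Tt, 2 tt → 2 T_ : 2 tt (out of 4)
fruit shape: Oo × Oo → 1 OO, 2 Oo, 1 oo → 3 O_ : 1 oo (out of 4)
Looking for: tall (T_) and round (O_)
P(tall) = 2/4, P(round) = 3/4
P(both) = 2/4 × 3/4 = 6/16 = 3/8
Expected count = 3/8 × 944 = 354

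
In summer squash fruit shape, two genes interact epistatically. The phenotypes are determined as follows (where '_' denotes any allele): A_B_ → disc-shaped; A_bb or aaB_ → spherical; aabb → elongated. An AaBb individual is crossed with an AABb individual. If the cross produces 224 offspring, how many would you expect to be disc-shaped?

Cross: AaBb × AABb — consider each gene separately:
A gene: Aa × AA → 2 AA, 2 Aa → 4 A_ (out of 4)
B gene: Bb × Bb → 1 BB, 2 Bb, 1 bb → 3 B_ : 1 bb (out of 4)
Genotype classes (out of 4 × 4 = 16): A_B_ = 4×3 = 12; A_bb = 4×1 = 4
Apply the phenotype rules: A_B_ (12) → disc-shaped; A_bb (4) → spherical
Phenotype counts (out of 16): 12 disc-shaped, 4 spherical
disc-shaped: 12 out of 16 → fraction 3/4
Expected count = 3/4 × 224 = 168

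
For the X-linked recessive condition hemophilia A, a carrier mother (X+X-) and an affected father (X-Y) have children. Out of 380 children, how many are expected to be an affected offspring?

Cross: X+X- × X-Y
Offspring: 1 X+X-, 1 X+Y, 1 X-X-, 1 X-Y
Probability of an affected offspring: 2/4 = 1/2
Expected count = 1/2 × 380 = 190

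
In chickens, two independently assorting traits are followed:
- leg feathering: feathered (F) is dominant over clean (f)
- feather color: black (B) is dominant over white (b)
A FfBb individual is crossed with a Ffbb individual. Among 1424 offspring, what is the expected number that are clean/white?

Dihybrid cross FfBb × Ffbb — consider each gene separately:
leg feathering: Ff × Ff → 1 FF, 2 Ff, 1 ff → 3 F_ : 1 ff (out of 4)
feather color: Bb × bb → 2 Bb, 2 bb → 2 B_ : 2 bb (out of 4)
Combine (counts out of 4 × 4 = 16): feathered/black (F_B_) = 3×2 = 6; feathered/white (F_bb) = 3×2 = 6; clean/black (ffB_) = 1×2 = 2; clean/white (ffbb) = 1×2 = 2
Phenotype counts (out of 16): 6 feathered/black, 6 feathered/white, 2 clean/black, 2 clean/white
clean/white: 2 out of 16 → fraction 1/8
Expected count = 1/8 × 1424 = 178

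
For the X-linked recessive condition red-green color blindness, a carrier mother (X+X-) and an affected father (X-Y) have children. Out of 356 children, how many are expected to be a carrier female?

Cross: X+X- × X-Y
Offspring: 1 X+X-, 1 X+Y, 1 X-X-, 1 X-Y
Probability of a carrier female: 1/4
Expected count = 1/4 × 356 = 89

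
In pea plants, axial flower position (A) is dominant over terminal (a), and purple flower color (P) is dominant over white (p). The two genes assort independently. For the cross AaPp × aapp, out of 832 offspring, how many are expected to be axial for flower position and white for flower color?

Dihybrid cross AaPp × aapp — consider each gene separately:
flower position: Aa × aa → 2 Aa, 2 aa → 2 A_ : 2 aa (out of 4)
flower color: Pp × pp → 2 Pp, 2 pp → 2 P_ : 2 pp (out of 4)
Looking for: axial (A_) and white (pp)
P(axial) = 2/4, P(white) = 2/4
P(both) = 2/4 × 2/4 = 4/16 = 1/4
Expected count = 1/4 × 832 = 208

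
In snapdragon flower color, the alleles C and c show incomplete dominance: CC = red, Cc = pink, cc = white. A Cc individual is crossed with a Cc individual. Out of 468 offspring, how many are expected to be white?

Punnett square for Cc × Cc:
Offspring genotypes: 1 CC, 2 Cc, 1 cc
Phenotype counts: 1 red, 2 pink, 1 white
white: 1 out of 4 → fraction 1/4
Expected count = 1/4 × 468 = 117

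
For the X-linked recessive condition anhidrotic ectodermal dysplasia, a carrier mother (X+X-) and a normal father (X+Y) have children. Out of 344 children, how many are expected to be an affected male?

Cross: X+X- × X+Y
Offspring: 1 X+X+, 1 X+Y, 1 X+X-, 1 X-Y
Probability of an affected male: 1/4
Expected count = 1/4 × 344 = 86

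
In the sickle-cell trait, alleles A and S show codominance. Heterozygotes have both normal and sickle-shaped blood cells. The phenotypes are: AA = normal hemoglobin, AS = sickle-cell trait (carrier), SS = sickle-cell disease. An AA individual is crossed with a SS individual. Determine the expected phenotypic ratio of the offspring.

Punnett square for AA × SS:
Offspring genotypes: 4 AS
Phenotype counts: 4 sickle-cell trait (carrier)
Ratio: all sickle-cell trait (carrier)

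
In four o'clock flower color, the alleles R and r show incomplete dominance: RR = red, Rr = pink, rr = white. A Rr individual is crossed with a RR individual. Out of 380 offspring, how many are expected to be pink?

Punnett square for Rr × RR:
Offspring genotypes: 2 RR, 2 Rr
Phenotype counts: 2 red, 2 pink
pink: 2 out of 4 → fraction 1/2
Expected count = 1/2 × 380 = 190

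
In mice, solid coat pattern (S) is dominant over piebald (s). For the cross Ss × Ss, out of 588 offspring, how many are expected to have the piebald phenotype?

Punnett square for Ss × Ss:
Offspring genotypes: 1 SS, 2 Ss, 1 ss
Total offspring: 4
Count with target: 1
Probability: 1/4
Expected count = 1/4 × 588 = 147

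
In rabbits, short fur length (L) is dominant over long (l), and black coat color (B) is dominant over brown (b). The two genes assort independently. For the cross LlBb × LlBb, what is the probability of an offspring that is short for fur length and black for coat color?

Dihybrid cross LlBb × LlBb — consider each gene separately:
fur length: Ll × Ll → 1 LL, 2 Ll, 1 ll → 3 L_ : 1 ll (out of 4)
coat color: Bb × Bb → 1 BB, 2 Bb, 1 bb → 3 B_ : 1 bb (out of 4)
Looking for: short (L_) and black (B_)
P(short) = 3/4, P(black) = 3/4
P(both) = 3/4 × 3/4 = 9/16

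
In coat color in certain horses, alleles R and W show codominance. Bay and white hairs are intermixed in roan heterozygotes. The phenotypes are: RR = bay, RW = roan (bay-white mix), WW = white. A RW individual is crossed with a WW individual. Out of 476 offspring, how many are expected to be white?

Punnett square for RW × WW:
Offspring genotypes: 2 RW, 2 WW
Phenotype counts: 2 roan (bay-white mix), 2 white
white: 2 out of 4 → fraction 1/2
Expected count = 1/2 × 476 = 238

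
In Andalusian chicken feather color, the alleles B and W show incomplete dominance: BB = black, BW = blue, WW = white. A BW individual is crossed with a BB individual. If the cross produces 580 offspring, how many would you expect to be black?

Punnett square for BW × BB:
Offspring genotypes: 2 BB, 2 BW
Phenotype counts: 2 black, 2 blue
black: 2 out of 4 → fraction 1/2
Expected count = 1/2 × 580 = 290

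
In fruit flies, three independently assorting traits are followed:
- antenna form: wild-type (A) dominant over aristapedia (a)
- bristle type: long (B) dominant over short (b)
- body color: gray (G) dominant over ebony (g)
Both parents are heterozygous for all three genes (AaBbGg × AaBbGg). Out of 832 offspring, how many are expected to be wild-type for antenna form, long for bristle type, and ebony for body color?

Trihybrid cross: AaBbGg × AaBbGg
Each trait segregates independently with a 3:1 phenotypic ratio, so each gene contributes 3/4 (dominant) or 1/4 (recessive).
Target: wild-type (antenna form), long (bristle type), ebony (body color)
Probability = product of independent per-trait probabilities
= 3/4 × 3/4 × 1/4 = 9/64
Expected count = 9/64 × 832 = 117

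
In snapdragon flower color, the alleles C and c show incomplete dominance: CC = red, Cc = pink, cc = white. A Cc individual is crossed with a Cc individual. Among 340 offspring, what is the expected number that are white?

Punnett square for Cc × Cc:
Offspring genotypes: 1 CC, 2 Cc, 1 cc
Phenotype counts: 1 red, 2 pink, 1 white
white: 1 out of 4 → fraction 1/4
Expected count = 1/4 × 340 = 85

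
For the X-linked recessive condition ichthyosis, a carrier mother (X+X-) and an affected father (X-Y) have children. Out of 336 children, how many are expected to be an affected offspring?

Cross: X+X- × X-Y
Offspring: 1 X+X-, 1 X+Y, 1 X-X-, 1 X-Y
Probability of an affected offspring: 2/4 = 1/2
Expected count = 1/2 × 336 = 168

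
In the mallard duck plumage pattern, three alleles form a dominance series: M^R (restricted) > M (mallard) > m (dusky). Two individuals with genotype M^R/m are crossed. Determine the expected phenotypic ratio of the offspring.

Cross: M^R/m × M^R/m
Allele dominance: M^R > M > m
Offspring genotypes: 1 M^R/M^R, 2 M^R/m, 1 m/m
Phenotype counts: 3 restricted, 1 dusky
Ratio: 3 restricted : 1 dusky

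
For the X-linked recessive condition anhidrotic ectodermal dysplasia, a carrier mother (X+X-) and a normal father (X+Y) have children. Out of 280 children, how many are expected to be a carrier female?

Cross: X+X- × X+Y
Offspring: 1 X+X+, 1 X+Y, 1 X+X-, 1 X-Y
Probability of a carrier female: 1/4
Expected count = 1/4 × 280 = 70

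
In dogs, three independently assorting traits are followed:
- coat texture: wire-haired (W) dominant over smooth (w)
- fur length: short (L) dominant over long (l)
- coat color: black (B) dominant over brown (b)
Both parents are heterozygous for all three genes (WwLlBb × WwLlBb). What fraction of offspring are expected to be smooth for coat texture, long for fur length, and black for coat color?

Trihybrid cross: WwLlBb × WwLlBb
Each trait segregates independently with a 3:1 phenotypic ratio, so each gene contributes 3/4 (dominant) or 1/4 (recessive).
Target: smooth (coat texture), long (fur length), black (coat color)
Probability = product of independent per-trait probabilities
= 1/4 × 1/4 × 3/4 = 3/64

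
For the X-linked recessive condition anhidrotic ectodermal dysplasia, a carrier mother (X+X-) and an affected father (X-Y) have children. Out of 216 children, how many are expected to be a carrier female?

Cross: X+X- × X-Y
Offspring: 1 X+X-, 1 X+Y, 1 X-X-, 1 X-Y
Probability of a carrier female: 1/4
Expected count = 1/4 × 216 = 54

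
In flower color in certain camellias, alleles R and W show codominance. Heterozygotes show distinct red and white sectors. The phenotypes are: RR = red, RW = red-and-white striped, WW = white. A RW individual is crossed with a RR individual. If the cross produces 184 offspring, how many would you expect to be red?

Punnett square for RW × RR:
Offspring genotypes: 2 RR, 2 RW
Phenotype counts: 2 red, 2 red-and-white striped
red: 2 out of 4 → fraction 1/2
Expected count = 1/2 × 184 = 92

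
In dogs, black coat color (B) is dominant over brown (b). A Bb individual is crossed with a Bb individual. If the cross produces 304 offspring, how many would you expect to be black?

Punnett square for Bb × Bb:
Offspring genotypes: 1 BB, 2 Bb, 1 bb
black: 3, brown: 1
black: 3 out of 4 → fraction 3/4
Expected count = 3/4 × 304 = 228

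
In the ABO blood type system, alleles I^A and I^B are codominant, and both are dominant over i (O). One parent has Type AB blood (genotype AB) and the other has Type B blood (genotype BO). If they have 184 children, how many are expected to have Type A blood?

Cross: AB × BO
Possible offspring genotypes: 1 AB, 1 AO, 1 BB, 1 BO
Blood type counts: 1 Type AB, 1 Type A, 2 Type B
Probability of Type A: 1/4
Expected count = 1/4 × 184 = 46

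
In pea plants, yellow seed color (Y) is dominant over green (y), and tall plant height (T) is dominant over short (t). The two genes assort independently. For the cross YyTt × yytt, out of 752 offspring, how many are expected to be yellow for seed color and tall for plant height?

Dihybrid cross YyTt × yytt — consider each gene separately:
seed color: Yy × yy → 2 Yy, 2 yy → 2 Y_ : 2 yy (out of 4)
plant height: Tt × tt → 2 Tt, 2 tt → 2 T_ : 2 tt (out of 4)
Looking for: yellow (Y_) and tall (T_)
P(yellow) = 2/4, P(tall) = 2/4
P(both) = 2/4 × 2/4 = 4/16 = 1/4
Expected count = 1/4 × 752 = 188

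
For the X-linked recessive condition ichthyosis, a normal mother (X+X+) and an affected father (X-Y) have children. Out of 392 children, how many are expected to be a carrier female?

Cross: X+X+ × X-Y
Offspring: 2 X+X-, 2 X+Y
Probability of a carrier female: 2/4 = 1/2
Expected count = 1/2 × 392 = 196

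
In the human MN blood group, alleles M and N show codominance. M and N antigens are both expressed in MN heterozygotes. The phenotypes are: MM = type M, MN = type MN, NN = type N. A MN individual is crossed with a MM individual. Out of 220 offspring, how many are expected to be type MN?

Punnett square for MN × MM:
Offspring genotypes: 2 MM, 2 MN
Phenotype counts: 2 type M, 2 type MN
type MN: 2 out of 4 → fraction 1/2
Expected count = 1/2 × 220 = 110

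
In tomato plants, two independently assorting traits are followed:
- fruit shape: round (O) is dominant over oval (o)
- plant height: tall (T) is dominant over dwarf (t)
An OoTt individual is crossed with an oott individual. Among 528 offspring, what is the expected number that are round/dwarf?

Dihybrid cross OoTt × oott — consider each gene separately:
fruit shape: Oo × oo → 2 Oo, 2 oo → 2 O_ : 2 oo (out of 4)
plant height: Tt × tt → 2 Tt, 2 tt → 2 T_ : 2 tt (out of 4)
Combine (counts out of 4 × 4 = 16): round/tall (O_T_) = 2×2 = 4; round/dwarf (O_tt) = 2×2 = 4; oval/tall (ooT_) = 2×2 = 4; oval/dwarf (oott) = 2×2 = 4
Phenotype counts (out of 16): 4 round/tall, 4 round/dwarf, 4 oval/tall, 4 oval/dwarf
round/dwarf: 4 out of 16 → fraction 1/4
Expected count = 1/4 × 528 = 132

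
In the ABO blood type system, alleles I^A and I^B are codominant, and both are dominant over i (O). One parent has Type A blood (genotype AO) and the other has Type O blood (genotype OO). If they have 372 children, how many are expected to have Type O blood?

Cross: AO × OO
Possible offspring genotypes: 2 AO, 2 OO
Blood type counts: 2 Type A, 2 Type O
Probability of Type O: 2/4 = 1/2
Expected count = 1/2 × 372 = 186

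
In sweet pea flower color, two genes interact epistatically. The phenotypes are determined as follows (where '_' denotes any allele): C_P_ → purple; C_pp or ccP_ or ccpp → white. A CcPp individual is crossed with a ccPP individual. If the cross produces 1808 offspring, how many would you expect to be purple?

Cross: CcPp × ccPP — consider each gene separately:
C gene: Cc × cc → 2 Cc, 2 cc → 2 C_ : 2 cc (out of 4)
P gene: Pp × PP → 2 PP, 2 Pp → 4 P_ (out of 4)
Genotype classes (out of 4 × 4 = 16): C_P_ = 2×4 = 8; ccP_ = 2×4 = 8
Apply the phenotype rules: C_P_ (8) → purple; ccP_ (8) → white
Phenotype counts (out of 16): 8 purple, 8 white
purple: 8 out of 16 → fraction 1/2
Expected count = 1/2 × 1808 = 904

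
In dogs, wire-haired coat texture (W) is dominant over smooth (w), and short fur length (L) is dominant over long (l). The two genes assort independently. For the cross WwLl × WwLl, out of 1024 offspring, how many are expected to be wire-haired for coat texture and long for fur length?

Dihybrid cross WwLl × WwLl — consider each gene separately:
coat texture: Ww × Ww → 1 WW, 2 Ww, 1 ww → 3 W_ : 1 ww (out of 4)
fur length: Ll × Ll → 1 LL, 2 Ll, 1 ll → 3 L_ : 1 ll (out of 4)
Looking for: wire-haired (W_) and long (ll)
P(wire-haired) = 3/4, P(long) = 1/4
P(both) = 3/4 × 1/4 = 3/16
Expected count = 3/16 × 1024 = 192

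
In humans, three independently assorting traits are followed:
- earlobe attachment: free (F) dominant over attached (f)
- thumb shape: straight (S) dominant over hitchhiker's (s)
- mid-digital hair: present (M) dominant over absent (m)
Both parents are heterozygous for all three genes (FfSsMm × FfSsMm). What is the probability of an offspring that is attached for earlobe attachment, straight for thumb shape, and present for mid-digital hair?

Trihybrid cross: FfSsMm × FfSsMm
Each trait segregates independently with a 3:1 phenotypic ratio, so each gene contributes 3/4 (dominant) or 1/4 (recessive).
Target: attached (earlobe attachment), straight (thumb shape), present (mid-digital hair)
Probability = product of independent per-trait probabilities
= 1/4 × 3/4 × 3/4 = 9/64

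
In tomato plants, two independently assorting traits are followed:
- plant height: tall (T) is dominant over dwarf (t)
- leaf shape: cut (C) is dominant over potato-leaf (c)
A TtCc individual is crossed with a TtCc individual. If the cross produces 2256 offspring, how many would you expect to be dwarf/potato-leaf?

Dihybrid cross TtCc × TtCc — consider each gene separately:
plant height: Tt × Tt → 1 TT, 2 Tt, 1 tt → 3 T_ : 1 tt (out of 4)
leaf shape: Cc × Cc → 1 CC, 2 Cc, 1 cc → 3 C_ : 1 cc (out of 4)
Combine (counts out of 4 × 4 = 16): tall/cut (T_C_) = 3×3 = 9; tall/potato-leaf (T_cc) = 3×1 = 3; dwarf/cut (ttC_) = 1×3 = 3; dwarf/potato-leaf (ttcc) = 1×1 = 1
Phenotype counts (out of 16): 9 tall/cut, 3 tall/potato-leaf, 3 dwarf/cut, 1 dwarf/potato-leaf
dwarf/potato-leaf: 1 out of 16 → fraction 1/16
Expected count = 1/16 × 2256 = 141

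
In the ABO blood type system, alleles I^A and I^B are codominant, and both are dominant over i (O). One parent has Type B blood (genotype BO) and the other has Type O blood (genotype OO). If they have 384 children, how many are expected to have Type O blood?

Cross: BO × OO
Possible offspring genotypes: 2 BO, 2 OO
Blood type counts: 2 Type B, 2 Type O
Probability of Type O: 2/4 = 1/2
Expected count = 1/2 × 384 = 192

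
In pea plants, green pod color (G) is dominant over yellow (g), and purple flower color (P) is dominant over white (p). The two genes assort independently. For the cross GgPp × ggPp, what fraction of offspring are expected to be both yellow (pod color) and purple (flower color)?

Dihybrid cross GgPp × ggPp — consider each gene separately:
pod color: Gg × gg → 2 Gg, 2 gg → 2 G_ : 2 gg (out of 4)
flower color: Pp × Pp → 1 PP, 2 Pp, 1 pp → 3 P_ : 1 pp (out of 4)
Looking for: yellow (gg) and purple (P_)
P(yellow) = 2/4, P(purple) = 3/4
P(both) = 2/4 × 3/4 = 6/16 = 3/8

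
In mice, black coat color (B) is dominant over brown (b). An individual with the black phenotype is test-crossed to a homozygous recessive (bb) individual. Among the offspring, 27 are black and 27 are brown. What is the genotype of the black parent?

Test cross: ? × bb
Offspring: 27 black, 27 brown — approximately 1:1.
A 1:1 ratio in a test cross indicates the unknown parent is heterozygous (Bb).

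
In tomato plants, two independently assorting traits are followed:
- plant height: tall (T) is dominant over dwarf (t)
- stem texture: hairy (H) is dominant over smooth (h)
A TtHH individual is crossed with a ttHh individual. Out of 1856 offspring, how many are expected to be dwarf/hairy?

Dihybrid cross TtHH × ttHh — consider each gene separately:
plant height: Tt × tt → 2 Tt, 2 tt → 2 T_ : 2 tt (out of 4)
stem texture: HH × Hh → 2 HH, 2 Hh → 4 H_ (out of 4)
Combine (counts out of 4 × 4 = 16): tall/hairy (T_H_) = 2×4 = 8; dwarf/hairy (ttH_) = 2×4 = 8
Phenotype counts (out of 16): 8 tall/hairy, 8 dwarf/hairy
dwarf/hairy: 8 out of 16 → fraction 1/2
Expected count = 1/2 × 1856 = 928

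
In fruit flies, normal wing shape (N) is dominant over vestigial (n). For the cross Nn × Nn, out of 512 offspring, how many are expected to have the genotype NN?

Punnett square for Nn × Nn:
Offspring genotypes: 1 NN, 2 Nn, 1 nn
Total offspring: 4
Count with target: 1
Probability: 1/4
Expected count = 1/4 × 512 = 128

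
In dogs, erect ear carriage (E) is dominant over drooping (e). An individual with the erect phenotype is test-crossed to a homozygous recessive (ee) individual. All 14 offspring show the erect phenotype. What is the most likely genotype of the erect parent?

Test cross: ? × ee
All offspring are erect.
If the unknown parent were heterozygous (Ee), about half of 14 offspring would be drooping; none are. The unknown parent is most likely homozygous dominant (EE).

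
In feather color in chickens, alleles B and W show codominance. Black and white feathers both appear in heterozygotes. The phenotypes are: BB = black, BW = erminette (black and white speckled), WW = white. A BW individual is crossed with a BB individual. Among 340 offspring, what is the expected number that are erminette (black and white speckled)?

Punnett square for BW × BB:
Offspring genotypes: 2 BB, 2 BW
Phenotype counts: 2 black, 2 erminette (black and white speckled)
erminette (black and white speckled): 2 out of 4 → fraction 1/2
Expected count = 1/2 × 340 = 170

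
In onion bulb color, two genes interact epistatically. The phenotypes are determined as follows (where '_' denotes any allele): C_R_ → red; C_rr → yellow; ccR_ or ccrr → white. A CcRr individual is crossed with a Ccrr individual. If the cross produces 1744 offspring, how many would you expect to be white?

Cross: CcRr × Ccrr — consider each gene separately:
C gene: Cc × Cc → 1 CC, 2 Cc, 1 cc → 3 C_ : 1 cc (out of 4)
R gene: Rr × rr → 2 Rr, 2 rr → 2 R_ : 2 rr (out of 4)
Genotype classes (out of 4 × 4 = 16): C_R_ = 3×2 = 6; C_rr = 3×2 = 6; ccR_ = 1×2 = 2; ccrr = 1×2 = 2
Apply the phenotype rules: C_R_ (6) → red; C_rr (6) → yellow; ccR_ (2) + ccrr (2) → white
Phenotype counts (out of 16): 6 red, 6 yellow, 4 white
white: 4 out of 16 → fraction 1/4
Expected count = 1/4 × 1744 = 436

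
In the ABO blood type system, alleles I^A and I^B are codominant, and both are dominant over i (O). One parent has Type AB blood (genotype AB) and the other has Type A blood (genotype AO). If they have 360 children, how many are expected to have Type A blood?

Cross: AB × AO
Possible offspring genotypes: 1 AA, 1 AO, 1 AB, 1 BO
Blood type counts: 2 Type A, 1 Type AB, 1 Type B
Probability of Type A: 2/4 = 1/2
Expected count = 1/2 × 360 = 180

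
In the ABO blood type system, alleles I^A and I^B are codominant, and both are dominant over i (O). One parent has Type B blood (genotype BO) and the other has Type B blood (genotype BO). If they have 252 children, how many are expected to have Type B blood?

Cross: BO × BO
Possible offspring genotypes: 1 BB, 2 BO, 1 OO
Blood type counts: 3 Type B, 1 Type O
Probability of Type B: 3/4
Expected count = 3/4 × 252 = 189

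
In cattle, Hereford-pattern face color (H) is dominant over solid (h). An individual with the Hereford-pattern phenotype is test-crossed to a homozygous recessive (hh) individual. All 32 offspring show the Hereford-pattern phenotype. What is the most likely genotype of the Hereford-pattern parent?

Test cross: ? × hh
All offspring are Hereford-pattern.
If the unknown parent were heterozygous (Hh), about half of 32 offspring would be solid; none are. The unknown parent is most likely homozygous dominant (HH).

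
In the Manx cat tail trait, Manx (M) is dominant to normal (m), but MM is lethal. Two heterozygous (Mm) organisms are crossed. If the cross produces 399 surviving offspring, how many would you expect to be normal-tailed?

Cross: Mm × Mm
Punnett square offspring (before lethality): 1 MM, 2 Mm, 1 mm
The MM genotype is lethal (embryos die); surviving offspring: 2 Mm, 1 mm
normal-tailed: 1 out of 3 → fraction 1/3
Expected count = 1/3 × 399 = 133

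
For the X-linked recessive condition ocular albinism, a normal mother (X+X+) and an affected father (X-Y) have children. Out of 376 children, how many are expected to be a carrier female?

Cross: X+X+ × X-Y
Offspring: 2 X+X-, 2 X+Y
Probability of a carrier female: 2/4 = 1/2
Expected count = 1/2 × 376 = 188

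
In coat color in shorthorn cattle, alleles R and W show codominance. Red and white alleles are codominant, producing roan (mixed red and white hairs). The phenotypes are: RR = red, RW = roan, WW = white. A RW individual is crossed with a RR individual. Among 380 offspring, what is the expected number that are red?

Punnett square for RW × RR:
Offspring genotypes: 2 RR, 2 RW
Phenotype counts: 2 red, 2 roan
red: 2 out of 4 → fraction 1/2
Expected count = 1/2 × 380 = 190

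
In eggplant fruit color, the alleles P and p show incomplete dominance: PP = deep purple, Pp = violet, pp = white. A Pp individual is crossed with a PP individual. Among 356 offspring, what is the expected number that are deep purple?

Punnett square for Pp × PP:
Offspring genotypes: 2 PP, 2 Pp
Phenotype counts: 2 deep purple, 2 violet
deep purple: 2 out of 4 → fraction 1/2
Expected count = 1/2 × 356 = 178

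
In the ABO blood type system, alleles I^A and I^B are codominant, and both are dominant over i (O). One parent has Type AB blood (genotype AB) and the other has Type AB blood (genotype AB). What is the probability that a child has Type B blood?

Cross: AB × AB
Possible offspring genotypes: 1 AA, 2 AB, 1 BB
Blood type counts: 1 Type A, 2 Type AB, 1 Type B
Probability of Type B: 1/4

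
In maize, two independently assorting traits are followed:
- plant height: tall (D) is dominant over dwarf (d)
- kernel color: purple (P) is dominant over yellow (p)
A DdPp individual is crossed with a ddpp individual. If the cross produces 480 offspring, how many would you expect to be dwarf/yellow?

Dihybrid cross DdPp × ddpp — consider each gene separately:
plant height: Dd × dd → 2 Dd, 2 dd → 2 D_ : 2 dd (out of 4)
kernel color: Pp × pp → 2 Pp, 2 pp → 2 P_ : 2 pp (out of 4)
Combine (counts out of 4 × 4 = 16): tall/purple (D_P_) = 2×2 = 4; tall/yellow (D_pp) = 2×2 = 4; dwarf/purple (ddP_) = 2×2 = 4; dwarf/yellow (ddpp) = 2×2 = 4
Phenotype counts (out of 16): 4 tall/purple, 4 tall/yellow, 4 dwarf/purple, 4 dwarf/yellow
dwarf/yellow: 4 out of 16 → fraction 1/4
Expected count = 1/4 × 480 = 120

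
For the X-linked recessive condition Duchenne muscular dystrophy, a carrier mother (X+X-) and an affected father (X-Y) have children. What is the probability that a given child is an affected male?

Cross: X+X- × X-Y
Offspring: 1 X+X-, 1 X+Y, 1 X-X-, 1 X-Y
Probability of an affected male: 1/4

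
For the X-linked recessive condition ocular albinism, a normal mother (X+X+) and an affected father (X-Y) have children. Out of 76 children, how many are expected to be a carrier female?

Cross: X+X+ × X-Y
Offspring: 2 X+X-, 2 X+Y
Probability of a carrier female: 2/4 = 1/2
Expected count = 1/2 × 76 = 38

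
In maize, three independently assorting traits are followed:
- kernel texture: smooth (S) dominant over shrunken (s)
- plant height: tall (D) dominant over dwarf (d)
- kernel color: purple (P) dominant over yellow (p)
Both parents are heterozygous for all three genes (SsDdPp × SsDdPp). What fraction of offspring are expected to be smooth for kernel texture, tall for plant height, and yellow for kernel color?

Trihybrid cross: SsDdPp × SsDdPp
Each trait segregates independently with a 3:1 phenotypic ratio, so each gene contributes 3/4 (dominant) or 1/4 (recessive).
Target: smooth (kernel texture), tall (plant height), yellow (kernel color)
Probability = product of independent per-trait probabilities
= 3/4 × 3/4 × 1/4 = 9/64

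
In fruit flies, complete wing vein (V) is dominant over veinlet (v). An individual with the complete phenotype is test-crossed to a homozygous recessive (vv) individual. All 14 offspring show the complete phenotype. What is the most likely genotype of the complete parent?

Test cross: ? × vv
All offspring are complete.
If the unknown parent were heterozygous (Vv), about half of 14 offspring would be veinlet; none are. The unknown parent is most likely homozygous dominant (VV).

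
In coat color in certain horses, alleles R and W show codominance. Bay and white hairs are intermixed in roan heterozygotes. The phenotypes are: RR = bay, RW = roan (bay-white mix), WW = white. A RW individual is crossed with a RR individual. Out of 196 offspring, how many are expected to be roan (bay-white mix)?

Punnett square for RW × RR:
Offspring genotypes: 2 RR, 2 RW
Phenotype counts: 2 bay, 2 roan (bay-white mix)
roan (bay-white mix): 2 out of 4 → fraction 1/2
Expected count = 1/2 × 196 = 98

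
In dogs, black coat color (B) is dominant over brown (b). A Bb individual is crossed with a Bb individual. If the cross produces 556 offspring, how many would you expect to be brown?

Punnett square for Bb × Bb:
Offspring genotypes: 1 BB, 2 Bb, 1 bb
black: 3, brown: 1
brown: 1 out of 4 → fraction 1/4
Expected count = 1/4 × 556 = 139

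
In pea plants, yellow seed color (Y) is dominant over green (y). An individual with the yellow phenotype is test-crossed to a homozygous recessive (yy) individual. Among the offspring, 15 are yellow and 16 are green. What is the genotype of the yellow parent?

Test cross: ? × yy
Offspring: 15 yellow, 16 green — approximately 1:1.
A 1:1 ratio in a test cross indicates the unknown parent is heterozygous (Yy).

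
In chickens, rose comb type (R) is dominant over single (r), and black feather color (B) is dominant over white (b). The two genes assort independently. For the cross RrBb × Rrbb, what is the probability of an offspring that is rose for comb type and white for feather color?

Dihybrid cross RrBb × Rrbb — consider each gene separately:
comb type: Rr × Rr → 1 RR, 2 Rr, 1 rr → 3 R_ : 1 rr (out of 4)
feather color: Bb × bb → 2 Bb, 2 bb → 2 B_ : 2 bb (out of 4)
Looking for: rose (R_) and white (bb)
P(rose) = 3/4, P(white) = 2/4
P(both) = 3/4 × 2/4 = 6/16 = 3/8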